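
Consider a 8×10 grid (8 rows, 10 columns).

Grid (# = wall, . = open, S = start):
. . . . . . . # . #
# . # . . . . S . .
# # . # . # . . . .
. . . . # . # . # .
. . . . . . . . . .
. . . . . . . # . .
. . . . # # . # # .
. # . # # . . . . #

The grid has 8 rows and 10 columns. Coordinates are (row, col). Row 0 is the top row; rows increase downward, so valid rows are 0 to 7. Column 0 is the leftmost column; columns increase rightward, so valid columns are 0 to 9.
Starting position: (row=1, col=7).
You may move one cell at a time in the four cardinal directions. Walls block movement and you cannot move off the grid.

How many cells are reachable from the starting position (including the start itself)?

BFS flood-fill from (row=1, col=7):
  Distance 0: (row=1, col=7)
  Distance 1: (row=1, col=6), (row=1, col=8), (row=2, col=7)
  Distance 2: (row=0, col=6), (row=0, col=8), (row=1, col=5), (row=1, col=9), (row=2, col=6), (row=2, col=8), (row=3, col=7)
  Distance 3: (row=0, col=5), (row=1, col=4), (row=2, col=9), (row=4, col=7)
  Distance 4: (row=0, col=4), (row=1, col=3), (row=2, col=4), (row=3, col=9), (row=4, col=6), (row=4, col=8)
  Distance 5: (row=0, col=3), (row=4, col=5), (row=4, col=9), (row=5, col=6), (row=5, col=8)
  Distance 6: (row=0, col=2), (row=3, col=5), (row=4, col=4), (row=5, col=5), (row=5, col=9), (row=6, col=6)
  Distance 7: (row=0, col=1), (row=4, col=3), (row=5, col=4), (row=6, col=9), (row=7, col=6)
  Distance 8: (row=0, col=0), (row=1, col=1), (row=3, col=3), (row=4, col=2), (row=5, col=3), (row=7, col=5), (row=7, col=7)
  Distance 9: (row=3, col=2), (row=4, col=1), (row=5, col=2), (row=6, col=3), (row=7, col=8)
  Distance 10: (row=2, col=2), (row=3, col=1), (row=4, col=0), (row=5, col=1), (row=6, col=2)
  Distance 11: (row=3, col=0), (row=5, col=0), (row=6, col=1), (row=7, col=2)
  Distance 12: (row=6, col=0)
  Distance 13: (row=7, col=0)
Total reachable: 60 (grid has 60 open cells total)

Answer: Reachable cells: 60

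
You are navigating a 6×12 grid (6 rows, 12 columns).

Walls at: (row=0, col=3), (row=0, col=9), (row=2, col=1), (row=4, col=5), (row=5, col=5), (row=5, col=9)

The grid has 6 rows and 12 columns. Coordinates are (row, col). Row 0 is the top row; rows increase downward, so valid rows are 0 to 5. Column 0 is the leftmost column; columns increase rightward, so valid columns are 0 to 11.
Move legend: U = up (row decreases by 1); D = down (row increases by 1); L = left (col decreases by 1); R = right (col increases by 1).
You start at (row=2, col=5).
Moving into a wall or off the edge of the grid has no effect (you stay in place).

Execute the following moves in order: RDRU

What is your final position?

Answer: Final position: (row=2, col=7)

Derivation:
Start: (row=2, col=5)
  R (right): (row=2, col=5) -> (row=2, col=6)
  D (down): (row=2, col=6) -> (row=3, col=6)
  R (right): (row=3, col=6) -> (row=3, col=7)
  U (up): (row=3, col=7) -> (row=2, col=7)
Final: (row=2, col=7)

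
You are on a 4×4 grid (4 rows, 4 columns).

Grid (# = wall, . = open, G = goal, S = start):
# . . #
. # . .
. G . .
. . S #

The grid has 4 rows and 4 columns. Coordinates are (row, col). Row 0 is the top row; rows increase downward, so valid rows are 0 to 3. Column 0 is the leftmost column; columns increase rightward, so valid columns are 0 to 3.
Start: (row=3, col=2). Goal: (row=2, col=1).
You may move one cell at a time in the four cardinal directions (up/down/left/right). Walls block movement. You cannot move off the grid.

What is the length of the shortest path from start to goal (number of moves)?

BFS from (row=3, col=2) until reaching (row=2, col=1):
  Distance 0: (row=3, col=2)
  Distance 1: (row=2, col=2), (row=3, col=1)
  Distance 2: (row=1, col=2), (row=2, col=1), (row=2, col=3), (row=3, col=0)  <- goal reached here
One shortest path (2 moves): (row=3, col=2) -> (row=3, col=1) -> (row=2, col=1)

Answer: Shortest path length: 2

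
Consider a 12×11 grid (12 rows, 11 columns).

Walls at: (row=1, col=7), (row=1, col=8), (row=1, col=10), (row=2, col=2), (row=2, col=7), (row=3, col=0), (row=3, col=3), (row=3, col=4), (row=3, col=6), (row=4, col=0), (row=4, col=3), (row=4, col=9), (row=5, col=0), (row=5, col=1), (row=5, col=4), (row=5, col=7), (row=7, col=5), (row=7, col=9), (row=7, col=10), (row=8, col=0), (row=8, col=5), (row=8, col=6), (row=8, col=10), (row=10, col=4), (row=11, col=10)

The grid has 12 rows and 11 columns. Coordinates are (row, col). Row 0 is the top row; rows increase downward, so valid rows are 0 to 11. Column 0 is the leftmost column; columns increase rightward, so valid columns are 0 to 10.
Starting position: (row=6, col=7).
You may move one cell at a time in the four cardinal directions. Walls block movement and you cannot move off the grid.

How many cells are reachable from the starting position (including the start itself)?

BFS flood-fill from (row=6, col=7):
  Distance 0: (row=6, col=7)
  Distance 1: (row=6, col=6), (row=6, col=8), (row=7, col=7)
  Distance 2: (row=5, col=6), (row=5, col=8), (row=6, col=5), (row=6, col=9), (row=7, col=6), (row=7, col=8), (row=8, col=7)
  Distance 3: (row=4, col=6), (row=4, col=8), (row=5, col=5), (row=5, col=9), (row=6, col=4), (row=6, col=10), (row=8, col=8), (row=9, col=7)
  Distance 4: (row=3, col=8), (row=4, col=5), (row=4, col=7), (row=5, col=10), (row=6, col=3), (row=7, col=4), (row=8, col=9), (row=9, col=6), (row=9, col=8), (row=10, col=7)
  Distance 5: (row=2, col=8), (row=3, col=5), (row=3, col=7), (row=3, col=9), (row=4, col=4), (row=4, col=10), (row=5, col=3), (row=6, col=2), (row=7, col=3), (row=8, col=4), (row=9, col=5), (row=9, col=9), (row=10, col=6), (row=10, col=8), (row=11, col=7)
  Distance 6: (row=2, col=5), (row=2, col=9), (row=3, col=10), (row=5, col=2), (row=6, col=1), (row=7, col=2), (row=8, col=3), (row=9, col=4), (row=9, col=10), (row=10, col=5), (row=10, col=9), (row=11, col=6), (row=11, col=8)
  Distance 7: (row=1, col=5), (row=1, col=9), (row=2, col=4), (row=2, col=6), (row=2, col=10), (row=4, col=2), (row=6, col=0), (row=7, col=1), (row=8, col=2), (row=9, col=3), (row=10, col=10), (row=11, col=5), (row=11, col=9)
  Distance 8: (row=0, col=5), (row=0, col=9), (row=1, col=4), (row=1, col=6), (row=2, col=3), (row=3, col=2), (row=4, col=1), (row=7, col=0), (row=8, col=1), (row=9, col=2), (row=10, col=3), (row=11, col=4)
  Distance 9: (row=0, col=4), (row=0, col=6), (row=0, col=8), (row=0, col=10), (row=1, col=3), (row=3, col=1), (row=9, col=1), (row=10, col=2), (row=11, col=3)
  Distance 10: (row=0, col=3), (row=0, col=7), (row=1, col=2), (row=2, col=1), (row=9, col=0), (row=10, col=1), (row=11, col=2)
  Distance 11: (row=0, col=2), (row=1, col=1), (row=2, col=0), (row=10, col=0), (row=11, col=1)
  Distance 12: (row=0, col=1), (row=1, col=0), (row=11, col=0)
  Distance 13: (row=0, col=0)
Total reachable: 107 (grid has 107 open cells total)

Answer: Reachable cells: 107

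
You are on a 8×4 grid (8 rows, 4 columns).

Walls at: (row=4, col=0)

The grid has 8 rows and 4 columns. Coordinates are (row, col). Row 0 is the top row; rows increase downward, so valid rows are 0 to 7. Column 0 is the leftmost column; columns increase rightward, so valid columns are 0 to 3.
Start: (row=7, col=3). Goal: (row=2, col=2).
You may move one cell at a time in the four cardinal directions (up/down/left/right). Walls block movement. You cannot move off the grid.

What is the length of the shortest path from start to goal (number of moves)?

BFS from (row=7, col=3) until reaching (row=2, col=2):
  Distance 0: (row=7, col=3)
  Distance 1: (row=6, col=3), (row=7, col=2)
  Distance 2: (row=5, col=3), (row=6, col=2), (row=7, col=1)
  Distance 3: (row=4, col=3), (row=5, col=2), (row=6, col=1), (row=7, col=0)
  Distance 4: (row=3, col=3), (row=4, col=2), (row=5, col=1), (row=6, col=0)
  Distance 5: (row=2, col=3), (row=3, col=2), (row=4, col=1), (row=5, col=0)
  Distance 6: (row=1, col=3), (row=2, col=2), (row=3, col=1)  <- goal reached here
One shortest path (6 moves): (row=7, col=3) -> (row=7, col=2) -> (row=6, col=2) -> (row=5, col=2) -> (row=4, col=2) -> (row=3, col=2) -> (row=2, col=2)

Answer: Shortest path length: 6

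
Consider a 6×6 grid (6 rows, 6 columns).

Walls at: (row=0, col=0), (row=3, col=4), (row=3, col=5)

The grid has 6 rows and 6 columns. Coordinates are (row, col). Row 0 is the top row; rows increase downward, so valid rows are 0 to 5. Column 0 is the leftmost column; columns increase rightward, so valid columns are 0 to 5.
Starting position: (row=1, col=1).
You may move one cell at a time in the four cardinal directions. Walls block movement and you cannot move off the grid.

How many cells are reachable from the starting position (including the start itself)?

Answer: Reachable cells: 33

Derivation:
BFS flood-fill from (row=1, col=1):
  Distance 0: (row=1, col=1)
  Distance 1: (row=0, col=1), (row=1, col=0), (row=1, col=2), (row=2, col=1)
  Distance 2: (row=0, col=2), (row=1, col=3), (row=2, col=0), (row=2, col=2), (row=3, col=1)
  Distance 3: (row=0, col=3), (row=1, col=4), (row=2, col=3), (row=3, col=0), (row=3, col=2), (row=4, col=1)
  Distance 4: (row=0, col=4), (row=1, col=5), (row=2, col=4), (row=3, col=3), (row=4, col=0), (row=4, col=2), (row=5, col=1)
  Distance 5: (row=0, col=5), (row=2, col=5), (row=4, col=3), (row=5, col=0), (row=5, col=2)
  Distance 6: (row=4, col=4), (row=5, col=3)
  Distance 7: (row=4, col=5), (row=5, col=4)
  Distance 8: (row=5, col=5)
Total reachable: 33 (grid has 33 open cells total)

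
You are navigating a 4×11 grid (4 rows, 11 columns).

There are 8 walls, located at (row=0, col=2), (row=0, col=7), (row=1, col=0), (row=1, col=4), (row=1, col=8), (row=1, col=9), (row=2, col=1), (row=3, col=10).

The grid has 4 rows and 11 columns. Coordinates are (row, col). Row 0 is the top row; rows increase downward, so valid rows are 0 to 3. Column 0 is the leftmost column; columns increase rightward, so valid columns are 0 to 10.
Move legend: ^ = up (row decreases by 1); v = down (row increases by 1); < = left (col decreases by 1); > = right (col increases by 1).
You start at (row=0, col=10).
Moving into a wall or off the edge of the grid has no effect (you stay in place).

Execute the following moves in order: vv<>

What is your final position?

Answer: Final position: (row=2, col=10)

Derivation:
Start: (row=0, col=10)
  v (down): (row=0, col=10) -> (row=1, col=10)
  v (down): (row=1, col=10) -> (row=2, col=10)
  < (left): (row=2, col=10) -> (row=2, col=9)
  > (right): (row=2, col=9) -> (row=2, col=10)
Final: (row=2, col=10)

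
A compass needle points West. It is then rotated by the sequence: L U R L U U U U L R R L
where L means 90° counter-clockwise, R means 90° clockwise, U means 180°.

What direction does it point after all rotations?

Answer: Final heading: North

Derivation:
Start: West
  L (left (90° counter-clockwise)) -> South
  U (U-turn (180°)) -> North
  R (right (90° clockwise)) -> East
  L (left (90° counter-clockwise)) -> North
  U (U-turn (180°)) -> South
  U (U-turn (180°)) -> North
  U (U-turn (180°)) -> South
  U (U-turn (180°)) -> North
  L (left (90° counter-clockwise)) -> West
  R (right (90° clockwise)) -> North
  R (right (90° clockwise)) -> East
  L (left (90° counter-clockwise)) -> North
Final: North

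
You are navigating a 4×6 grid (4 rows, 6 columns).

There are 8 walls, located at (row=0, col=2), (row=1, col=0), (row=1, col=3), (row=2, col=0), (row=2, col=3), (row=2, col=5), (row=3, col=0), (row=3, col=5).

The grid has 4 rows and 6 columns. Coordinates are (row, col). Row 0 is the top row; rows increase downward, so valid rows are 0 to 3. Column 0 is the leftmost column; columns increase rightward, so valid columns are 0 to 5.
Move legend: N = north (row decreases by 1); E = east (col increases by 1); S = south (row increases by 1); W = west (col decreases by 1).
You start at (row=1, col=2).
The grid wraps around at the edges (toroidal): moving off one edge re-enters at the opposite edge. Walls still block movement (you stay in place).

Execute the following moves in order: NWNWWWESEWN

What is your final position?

Answer: Final position: (row=0, col=4)

Derivation:
Start: (row=1, col=2)
  N (north): blocked, stay at (row=1, col=2)
  W (west): (row=1, col=2) -> (row=1, col=1)
  N (north): (row=1, col=1) -> (row=0, col=1)
  W (west): (row=0, col=1) -> (row=0, col=0)
  W (west): (row=0, col=0) -> (row=0, col=5)
  W (west): (row=0, col=5) -> (row=0, col=4)
  E (east): (row=0, col=4) -> (row=0, col=5)
  S (south): (row=0, col=5) -> (row=1, col=5)
  E (east): blocked, stay at (row=1, col=5)
  W (west): (row=1, col=5) -> (row=1, col=4)
  N (north): (row=1, col=4) -> (row=0, col=4)
Final: (row=0, col=4)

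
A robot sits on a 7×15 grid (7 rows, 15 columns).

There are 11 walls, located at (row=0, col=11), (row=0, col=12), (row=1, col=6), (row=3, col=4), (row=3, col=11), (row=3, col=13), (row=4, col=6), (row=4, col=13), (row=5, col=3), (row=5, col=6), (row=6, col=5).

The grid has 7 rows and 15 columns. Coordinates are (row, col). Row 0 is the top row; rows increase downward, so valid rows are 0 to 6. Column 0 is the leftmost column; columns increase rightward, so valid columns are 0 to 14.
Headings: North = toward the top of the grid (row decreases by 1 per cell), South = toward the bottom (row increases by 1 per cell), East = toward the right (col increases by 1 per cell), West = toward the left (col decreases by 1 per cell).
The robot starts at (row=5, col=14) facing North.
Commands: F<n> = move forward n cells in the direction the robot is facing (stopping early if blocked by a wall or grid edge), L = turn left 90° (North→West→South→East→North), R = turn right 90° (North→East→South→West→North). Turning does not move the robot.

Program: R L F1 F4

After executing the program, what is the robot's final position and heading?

Start: (row=5, col=14), facing North
  R: turn right, now facing East
  L: turn left, now facing North
  F1: move forward 1, now at (row=4, col=14)
  F4: move forward 4, now at (row=0, col=14)
Final: (row=0, col=14), facing North

Answer: Final position: (row=0, col=14), facing North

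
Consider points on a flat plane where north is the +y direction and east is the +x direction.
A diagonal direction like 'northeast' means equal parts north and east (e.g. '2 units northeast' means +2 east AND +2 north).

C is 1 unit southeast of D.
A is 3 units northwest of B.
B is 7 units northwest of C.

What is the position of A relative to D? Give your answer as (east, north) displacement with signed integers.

Answer: A is at (east=-9, north=9) relative to D.

Derivation:
Place D at the origin (east=0, north=0).
  C is 1 unit southeast of D: delta (east=+1, north=-1); C at (east=1, north=-1).
  B is 7 units northwest of C: delta (east=-7, north=+7); B at (east=-6, north=6).
  A is 3 units northwest of B: delta (east=-3, north=+3); A at (east=-9, north=9).
Therefore A relative to D: (east=-9, north=9).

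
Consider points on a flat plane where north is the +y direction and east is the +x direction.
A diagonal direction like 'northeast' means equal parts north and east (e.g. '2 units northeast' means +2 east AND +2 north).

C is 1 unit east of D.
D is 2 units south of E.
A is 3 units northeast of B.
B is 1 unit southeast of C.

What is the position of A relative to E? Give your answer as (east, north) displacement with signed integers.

Place E at the origin (east=0, north=0).
  D is 2 units south of E: delta (east=+0, north=-2); D at (east=0, north=-2).
  C is 1 unit east of D: delta (east=+1, north=+0); C at (east=1, north=-2).
  B is 1 unit southeast of C: delta (east=+1, north=-1); B at (east=2, north=-3).
  A is 3 units northeast of B: delta (east=+3, north=+3); A at (east=5, north=0).
Therefore A relative to E: (east=5, north=0).

Answer: A is at (east=5, north=0) relative to E.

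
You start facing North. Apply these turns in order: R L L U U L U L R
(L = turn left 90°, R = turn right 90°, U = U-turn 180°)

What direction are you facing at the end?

Answer: Final heading: North

Derivation:
Start: North
  R (right (90° clockwise)) -> East
  L (left (90° counter-clockwise)) -> North
  L (left (90° counter-clockwise)) -> West
  U (U-turn (180°)) -> East
  U (U-turn (180°)) -> West
  L (left (90° counter-clockwise)) -> South
  U (U-turn (180°)) -> North
  L (left (90° counter-clockwise)) -> West
  R (right (90° clockwise)) -> North
Final: North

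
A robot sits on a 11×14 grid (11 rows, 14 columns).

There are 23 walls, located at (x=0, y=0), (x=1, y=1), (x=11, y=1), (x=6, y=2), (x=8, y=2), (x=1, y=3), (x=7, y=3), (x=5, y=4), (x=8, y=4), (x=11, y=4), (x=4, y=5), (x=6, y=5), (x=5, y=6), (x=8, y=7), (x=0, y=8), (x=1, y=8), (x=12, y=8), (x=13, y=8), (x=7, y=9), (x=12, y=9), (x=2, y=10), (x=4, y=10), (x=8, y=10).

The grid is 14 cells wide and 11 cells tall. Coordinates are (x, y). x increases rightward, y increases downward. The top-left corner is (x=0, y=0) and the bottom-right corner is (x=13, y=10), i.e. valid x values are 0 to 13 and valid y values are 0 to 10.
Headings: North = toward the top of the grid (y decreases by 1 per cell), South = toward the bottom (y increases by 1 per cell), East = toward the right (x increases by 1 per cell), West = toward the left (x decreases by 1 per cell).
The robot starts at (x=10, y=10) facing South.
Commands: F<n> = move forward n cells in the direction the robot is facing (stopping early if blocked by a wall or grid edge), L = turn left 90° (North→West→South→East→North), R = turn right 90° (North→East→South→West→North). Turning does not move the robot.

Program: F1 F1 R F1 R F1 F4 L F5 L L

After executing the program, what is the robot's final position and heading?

Answer: Final position: (x=7, y=5), facing East

Derivation:
Start: (x=10, y=10), facing South
  F1: move forward 0/1 (blocked), now at (x=10, y=10)
  F1: move forward 0/1 (blocked), now at (x=10, y=10)
  R: turn right, now facing West
  F1: move forward 1, now at (x=9, y=10)
  R: turn right, now facing North
  F1: move forward 1, now at (x=9, y=9)
  F4: move forward 4, now at (x=9, y=5)
  L: turn left, now facing West
  F5: move forward 2/5 (blocked), now at (x=7, y=5)
  L: turn left, now facing South
  L: turn left, now facing East
Final: (x=7, y=5), facing East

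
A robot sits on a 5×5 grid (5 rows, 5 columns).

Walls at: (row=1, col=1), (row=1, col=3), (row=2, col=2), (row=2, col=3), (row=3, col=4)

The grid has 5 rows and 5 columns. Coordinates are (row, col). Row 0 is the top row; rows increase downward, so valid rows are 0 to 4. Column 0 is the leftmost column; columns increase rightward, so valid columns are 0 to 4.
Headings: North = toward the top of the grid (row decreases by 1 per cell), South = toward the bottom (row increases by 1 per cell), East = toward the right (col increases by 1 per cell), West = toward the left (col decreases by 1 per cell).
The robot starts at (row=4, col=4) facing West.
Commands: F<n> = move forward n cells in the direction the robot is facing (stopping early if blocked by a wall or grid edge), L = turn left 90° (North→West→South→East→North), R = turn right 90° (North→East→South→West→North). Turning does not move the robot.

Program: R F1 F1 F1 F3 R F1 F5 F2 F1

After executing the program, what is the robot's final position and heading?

Answer: Final position: (row=4, col=4), facing East

Derivation:
Start: (row=4, col=4), facing West
  R: turn right, now facing North
  [×3]F1: move forward 0/1 (blocked), now at (row=4, col=4)
  F3: move forward 0/3 (blocked), now at (row=4, col=4)
  R: turn right, now facing East
  F1: move forward 0/1 (blocked), now at (row=4, col=4)
  F5: move forward 0/5 (blocked), now at (row=4, col=4)
  F2: move forward 0/2 (blocked), now at (row=4, col=4)
  F1: move forward 0/1 (blocked), now at (row=4, col=4)
Final: (row=4, col=4), facing East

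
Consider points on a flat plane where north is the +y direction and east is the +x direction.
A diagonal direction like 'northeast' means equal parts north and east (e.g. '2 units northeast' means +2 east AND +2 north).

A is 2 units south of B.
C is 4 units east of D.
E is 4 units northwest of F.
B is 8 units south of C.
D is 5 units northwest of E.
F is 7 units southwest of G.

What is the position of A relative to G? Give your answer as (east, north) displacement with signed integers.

Place G at the origin (east=0, north=0).
  F is 7 units southwest of G: delta (east=-7, north=-7); F at (east=-7, north=-7).
  E is 4 units northwest of F: delta (east=-4, north=+4); E at (east=-11, north=-3).
  D is 5 units northwest of E: delta (east=-5, north=+5); D at (east=-16, north=2).
  C is 4 units east of D: delta (east=+4, north=+0); C at (east=-12, north=2).
  B is 8 units south of C: delta (east=+0, north=-8); B at (east=-12, north=-6).
  A is 2 units south of B: delta (east=+0, north=-2); A at (east=-12, north=-8).
Therefore A relative to G: (east=-12, north=-8).

Answer: A is at (east=-12, north=-8) relative to G.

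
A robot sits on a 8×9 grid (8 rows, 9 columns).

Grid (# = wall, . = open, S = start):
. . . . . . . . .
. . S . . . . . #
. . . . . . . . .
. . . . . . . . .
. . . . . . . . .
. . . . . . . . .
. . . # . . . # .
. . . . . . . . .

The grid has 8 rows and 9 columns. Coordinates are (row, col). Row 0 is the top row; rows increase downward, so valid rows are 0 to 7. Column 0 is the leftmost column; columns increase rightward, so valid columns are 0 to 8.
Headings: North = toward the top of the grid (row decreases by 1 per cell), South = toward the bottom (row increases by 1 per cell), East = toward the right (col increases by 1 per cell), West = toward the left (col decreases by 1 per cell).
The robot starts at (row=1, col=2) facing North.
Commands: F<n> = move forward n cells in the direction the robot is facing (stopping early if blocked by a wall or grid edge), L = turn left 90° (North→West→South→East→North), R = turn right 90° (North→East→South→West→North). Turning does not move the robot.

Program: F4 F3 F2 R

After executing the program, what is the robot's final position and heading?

Answer: Final position: (row=0, col=2), facing East

Derivation:
Start: (row=1, col=2), facing North
  F4: move forward 1/4 (blocked), now at (row=0, col=2)
  F3: move forward 0/3 (blocked), now at (row=0, col=2)
  F2: move forward 0/2 (blocked), now at (row=0, col=2)
  R: turn right, now facing East
Final: (row=0, col=2), facing East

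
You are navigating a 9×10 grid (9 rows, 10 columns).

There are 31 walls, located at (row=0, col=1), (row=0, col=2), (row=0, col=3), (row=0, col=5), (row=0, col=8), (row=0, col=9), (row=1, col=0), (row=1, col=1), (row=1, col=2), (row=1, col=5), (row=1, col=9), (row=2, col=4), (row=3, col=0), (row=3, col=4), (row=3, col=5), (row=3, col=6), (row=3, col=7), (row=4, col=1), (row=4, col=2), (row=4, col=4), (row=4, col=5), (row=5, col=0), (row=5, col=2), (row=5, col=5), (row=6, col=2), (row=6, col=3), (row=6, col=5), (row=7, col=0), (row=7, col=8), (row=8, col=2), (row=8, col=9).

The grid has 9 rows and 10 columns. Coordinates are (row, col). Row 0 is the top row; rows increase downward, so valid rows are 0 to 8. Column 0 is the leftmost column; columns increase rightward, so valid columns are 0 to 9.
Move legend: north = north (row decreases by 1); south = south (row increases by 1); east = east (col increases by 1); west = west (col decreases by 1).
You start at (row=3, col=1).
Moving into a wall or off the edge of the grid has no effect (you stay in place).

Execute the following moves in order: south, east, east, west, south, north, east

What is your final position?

Answer: Final position: (row=2, col=3)

Derivation:
Start: (row=3, col=1)
  south (south): blocked, stay at (row=3, col=1)
  east (east): (row=3, col=1) -> (row=3, col=2)
  east (east): (row=3, col=2) -> (row=3, col=3)
  west (west): (row=3, col=3) -> (row=3, col=2)
  south (south): blocked, stay at (row=3, col=2)
  north (north): (row=3, col=2) -> (row=2, col=2)
  east (east): (row=2, col=2) -> (row=2, col=3)
Final: (row=2, col=3)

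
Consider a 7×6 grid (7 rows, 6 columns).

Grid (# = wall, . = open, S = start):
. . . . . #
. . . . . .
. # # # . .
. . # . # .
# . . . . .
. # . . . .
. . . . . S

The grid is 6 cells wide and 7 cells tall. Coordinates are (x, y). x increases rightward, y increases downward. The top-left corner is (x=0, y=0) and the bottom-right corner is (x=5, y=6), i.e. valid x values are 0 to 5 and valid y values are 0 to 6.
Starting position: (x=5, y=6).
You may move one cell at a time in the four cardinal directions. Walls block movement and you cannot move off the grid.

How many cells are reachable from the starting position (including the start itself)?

BFS flood-fill from (x=5, y=6):
  Distance 0: (x=5, y=6)
  Distance 1: (x=5, y=5), (x=4, y=6)
  Distance 2: (x=5, y=4), (x=4, y=5), (x=3, y=6)
  Distance 3: (x=5, y=3), (x=4, y=4), (x=3, y=5), (x=2, y=6)
  Distance 4: (x=5, y=2), (x=3, y=4), (x=2, y=5), (x=1, y=6)
  Distance 5: (x=5, y=1), (x=4, y=2), (x=3, y=3), (x=2, y=4), (x=0, y=6)
  Distance 6: (x=4, y=1), (x=1, y=4), (x=0, y=5)
  Distance 7: (x=4, y=0), (x=3, y=1), (x=1, y=3)
  Distance 8: (x=3, y=0), (x=2, y=1), (x=0, y=3)
  Distance 9: (x=2, y=0), (x=1, y=1), (x=0, y=2)
  Distance 10: (x=1, y=0), (x=0, y=1)
  Distance 11: (x=0, y=0)
Total reachable: 34 (grid has 34 open cells total)

Answer: Reachable cells: 34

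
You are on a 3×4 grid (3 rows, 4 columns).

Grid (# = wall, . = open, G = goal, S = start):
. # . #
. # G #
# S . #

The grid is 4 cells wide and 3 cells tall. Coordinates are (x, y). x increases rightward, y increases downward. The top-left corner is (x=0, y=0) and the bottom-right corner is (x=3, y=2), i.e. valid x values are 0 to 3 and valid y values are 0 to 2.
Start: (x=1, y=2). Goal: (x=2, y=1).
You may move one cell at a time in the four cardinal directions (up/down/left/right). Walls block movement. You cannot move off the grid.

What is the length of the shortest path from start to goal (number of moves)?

BFS from (x=1, y=2) until reaching (x=2, y=1):
  Distance 0: (x=1, y=2)
  Distance 1: (x=2, y=2)
  Distance 2: (x=2, y=1)  <- goal reached here
One shortest path (2 moves): (x=1, y=2) -> (x=2, y=2) -> (x=2, y=1)

Answer: Shortest path length: 2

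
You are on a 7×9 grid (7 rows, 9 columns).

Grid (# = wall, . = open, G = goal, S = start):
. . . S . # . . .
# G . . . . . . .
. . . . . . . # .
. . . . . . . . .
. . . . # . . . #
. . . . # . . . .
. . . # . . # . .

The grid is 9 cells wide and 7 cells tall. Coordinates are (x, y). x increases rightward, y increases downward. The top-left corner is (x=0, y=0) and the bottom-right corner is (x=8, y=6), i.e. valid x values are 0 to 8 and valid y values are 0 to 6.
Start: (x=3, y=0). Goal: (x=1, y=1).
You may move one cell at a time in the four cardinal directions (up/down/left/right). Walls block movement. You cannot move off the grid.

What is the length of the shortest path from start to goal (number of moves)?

Answer: Shortest path length: 3

Derivation:
BFS from (x=3, y=0) until reaching (x=1, y=1):
  Distance 0: (x=3, y=0)
  Distance 1: (x=2, y=0), (x=4, y=0), (x=3, y=1)
  Distance 2: (x=1, y=0), (x=2, y=1), (x=4, y=1), (x=3, y=2)
  Distance 3: (x=0, y=0), (x=1, y=1), (x=5, y=1), (x=2, y=2), (x=4, y=2), (x=3, y=3)  <- goal reached here
One shortest path (3 moves): (x=3, y=0) -> (x=2, y=0) -> (x=1, y=0) -> (x=1, y=1)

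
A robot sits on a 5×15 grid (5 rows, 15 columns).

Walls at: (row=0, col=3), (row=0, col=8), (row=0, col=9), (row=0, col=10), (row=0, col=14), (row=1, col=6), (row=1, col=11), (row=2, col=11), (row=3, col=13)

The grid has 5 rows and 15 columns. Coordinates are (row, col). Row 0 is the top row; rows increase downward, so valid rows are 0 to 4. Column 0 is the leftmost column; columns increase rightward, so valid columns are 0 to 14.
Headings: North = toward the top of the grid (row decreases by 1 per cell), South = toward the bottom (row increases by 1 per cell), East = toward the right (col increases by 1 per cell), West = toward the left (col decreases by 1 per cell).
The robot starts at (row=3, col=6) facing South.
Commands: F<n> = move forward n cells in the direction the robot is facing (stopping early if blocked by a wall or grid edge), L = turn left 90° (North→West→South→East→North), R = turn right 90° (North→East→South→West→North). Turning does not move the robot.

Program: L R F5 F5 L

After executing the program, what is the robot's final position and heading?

Start: (row=3, col=6), facing South
  L: turn left, now facing East
  R: turn right, now facing South
  F5: move forward 1/5 (blocked), now at (row=4, col=6)
  F5: move forward 0/5 (blocked), now at (row=4, col=6)
  L: turn left, now facing East
Final: (row=4, col=6), facing East

Answer: Final position: (row=4, col=6), facing East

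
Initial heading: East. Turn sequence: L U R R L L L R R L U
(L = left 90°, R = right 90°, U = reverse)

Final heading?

Start: East
  L (left (90° counter-clockwise)) -> North
  U (U-turn (180°)) -> South
  R (right (90° clockwise)) -> West
  R (right (90° clockwise)) -> North
  L (left (90° counter-clockwise)) -> West
  L (left (90° counter-clockwise)) -> South
  L (left (90° counter-clockwise)) -> East
  R (right (90° clockwise)) -> South
  R (right (90° clockwise)) -> West
  L (left (90° counter-clockwise)) -> South
  U (U-turn (180°)) -> North
Final: North

Answer: Final heading: North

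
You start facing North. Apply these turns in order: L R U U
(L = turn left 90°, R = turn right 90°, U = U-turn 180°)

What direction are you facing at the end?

Start: North
  L (left (90° counter-clockwise)) -> West
  R (right (90° clockwise)) -> North
  U (U-turn (180°)) -> South
  U (U-turn (180°)) -> North
Final: North

Answer: Final heading: North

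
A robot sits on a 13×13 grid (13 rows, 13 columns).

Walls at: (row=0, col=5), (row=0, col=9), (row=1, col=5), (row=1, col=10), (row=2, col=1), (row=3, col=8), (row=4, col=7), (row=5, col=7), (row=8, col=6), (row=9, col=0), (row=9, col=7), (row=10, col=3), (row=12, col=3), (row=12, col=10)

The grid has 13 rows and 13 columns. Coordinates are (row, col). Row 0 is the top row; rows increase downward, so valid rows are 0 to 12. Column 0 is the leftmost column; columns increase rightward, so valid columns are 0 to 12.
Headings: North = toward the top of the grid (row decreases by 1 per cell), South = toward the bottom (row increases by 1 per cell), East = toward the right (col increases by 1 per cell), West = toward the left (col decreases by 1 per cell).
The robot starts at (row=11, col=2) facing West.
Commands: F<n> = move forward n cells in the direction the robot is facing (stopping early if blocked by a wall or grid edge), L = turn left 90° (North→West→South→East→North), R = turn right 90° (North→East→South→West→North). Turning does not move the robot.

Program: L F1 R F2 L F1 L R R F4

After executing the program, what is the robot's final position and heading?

Answer: Final position: (row=12, col=0), facing West

Derivation:
Start: (row=11, col=2), facing West
  L: turn left, now facing South
  F1: move forward 1, now at (row=12, col=2)
  R: turn right, now facing West
  F2: move forward 2, now at (row=12, col=0)
  L: turn left, now facing South
  F1: move forward 0/1 (blocked), now at (row=12, col=0)
  L: turn left, now facing East
  R: turn right, now facing South
  R: turn right, now facing West
  F4: move forward 0/4 (blocked), now at (row=12, col=0)
Final: (row=12, col=0), facing West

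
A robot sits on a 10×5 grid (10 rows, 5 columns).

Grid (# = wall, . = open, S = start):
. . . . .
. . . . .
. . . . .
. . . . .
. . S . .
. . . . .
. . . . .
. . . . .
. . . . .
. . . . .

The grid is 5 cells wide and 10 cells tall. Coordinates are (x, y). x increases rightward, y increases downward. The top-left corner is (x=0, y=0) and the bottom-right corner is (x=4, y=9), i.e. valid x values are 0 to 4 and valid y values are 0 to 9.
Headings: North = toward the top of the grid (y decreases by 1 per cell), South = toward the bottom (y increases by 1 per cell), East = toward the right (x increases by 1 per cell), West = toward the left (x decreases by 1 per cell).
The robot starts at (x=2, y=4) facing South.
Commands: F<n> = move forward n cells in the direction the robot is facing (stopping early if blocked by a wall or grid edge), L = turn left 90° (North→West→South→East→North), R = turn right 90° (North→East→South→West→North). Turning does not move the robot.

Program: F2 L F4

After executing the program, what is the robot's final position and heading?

Answer: Final position: (x=4, y=6), facing East

Derivation:
Start: (x=2, y=4), facing South
  F2: move forward 2, now at (x=2, y=6)
  L: turn left, now facing East
  F4: move forward 2/4 (blocked), now at (x=4, y=6)
Final: (x=4, y=6), facing East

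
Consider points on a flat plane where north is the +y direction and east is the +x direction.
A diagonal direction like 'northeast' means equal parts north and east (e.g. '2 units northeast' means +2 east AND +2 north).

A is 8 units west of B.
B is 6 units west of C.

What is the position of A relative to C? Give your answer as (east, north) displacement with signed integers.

Place C at the origin (east=0, north=0).
  B is 6 units west of C: delta (east=-6, north=+0); B at (east=-6, north=0).
  A is 8 units west of B: delta (east=-8, north=+0); A at (east=-14, north=0).
Therefore A relative to C: (east=-14, north=0).

Answer: A is at (east=-14, north=0) relative to C.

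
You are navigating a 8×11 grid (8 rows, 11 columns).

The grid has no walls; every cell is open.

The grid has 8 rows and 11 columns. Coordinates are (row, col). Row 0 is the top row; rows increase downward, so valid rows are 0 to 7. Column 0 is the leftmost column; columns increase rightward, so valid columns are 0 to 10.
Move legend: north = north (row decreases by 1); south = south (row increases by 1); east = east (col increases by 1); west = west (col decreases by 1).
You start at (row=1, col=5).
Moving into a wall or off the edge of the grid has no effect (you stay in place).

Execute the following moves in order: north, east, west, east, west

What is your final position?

Start: (row=1, col=5)
  north (north): (row=1, col=5) -> (row=0, col=5)
  east (east): (row=0, col=5) -> (row=0, col=6)
  west (west): (row=0, col=6) -> (row=0, col=5)
  east (east): (row=0, col=5) -> (row=0, col=6)
  west (west): (row=0, col=6) -> (row=0, col=5)
Final: (row=0, col=5)

Answer: Final position: (row=0, col=5)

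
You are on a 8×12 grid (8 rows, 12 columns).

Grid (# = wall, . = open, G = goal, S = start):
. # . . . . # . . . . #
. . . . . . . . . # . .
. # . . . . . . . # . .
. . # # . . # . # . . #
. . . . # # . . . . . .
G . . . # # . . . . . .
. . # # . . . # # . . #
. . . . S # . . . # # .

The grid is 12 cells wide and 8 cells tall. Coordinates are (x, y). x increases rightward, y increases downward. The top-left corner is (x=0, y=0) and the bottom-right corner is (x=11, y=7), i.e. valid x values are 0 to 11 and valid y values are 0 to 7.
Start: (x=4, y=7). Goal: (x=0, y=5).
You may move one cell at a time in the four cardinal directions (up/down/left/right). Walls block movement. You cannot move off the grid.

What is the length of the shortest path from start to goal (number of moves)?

BFS from (x=4, y=7) until reaching (x=0, y=5):
  Distance 0: (x=4, y=7)
  Distance 1: (x=4, y=6), (x=3, y=7)
  Distance 2: (x=5, y=6), (x=2, y=7)
  Distance 3: (x=6, y=6), (x=1, y=7)
  Distance 4: (x=6, y=5), (x=1, y=6), (x=0, y=7), (x=6, y=7)
  Distance 5: (x=6, y=4), (x=1, y=5), (x=7, y=5), (x=0, y=6), (x=7, y=7)
  Distance 6: (x=1, y=4), (x=7, y=4), (x=0, y=5), (x=2, y=5), (x=8, y=5), (x=8, y=7)  <- goal reached here
One shortest path (6 moves): (x=4, y=7) -> (x=3, y=7) -> (x=2, y=7) -> (x=1, y=7) -> (x=0, y=7) -> (x=0, y=6) -> (x=0, y=5)

Answer: Shortest path length: 6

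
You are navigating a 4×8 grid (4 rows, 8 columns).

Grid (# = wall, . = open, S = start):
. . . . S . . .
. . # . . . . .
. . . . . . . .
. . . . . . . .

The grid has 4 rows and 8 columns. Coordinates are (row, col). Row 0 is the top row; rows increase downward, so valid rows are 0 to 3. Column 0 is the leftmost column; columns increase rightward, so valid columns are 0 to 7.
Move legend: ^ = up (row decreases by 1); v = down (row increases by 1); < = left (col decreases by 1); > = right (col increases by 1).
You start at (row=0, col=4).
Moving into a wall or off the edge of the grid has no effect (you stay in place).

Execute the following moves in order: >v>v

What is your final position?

Answer: Final position: (row=2, col=6)

Derivation:
Start: (row=0, col=4)
  > (right): (row=0, col=4) -> (row=0, col=5)
  v (down): (row=0, col=5) -> (row=1, col=5)
  > (right): (row=1, col=5) -> (row=1, col=6)
  v (down): (row=1, col=6) -> (row=2, col=6)
Final: (row=2, col=6)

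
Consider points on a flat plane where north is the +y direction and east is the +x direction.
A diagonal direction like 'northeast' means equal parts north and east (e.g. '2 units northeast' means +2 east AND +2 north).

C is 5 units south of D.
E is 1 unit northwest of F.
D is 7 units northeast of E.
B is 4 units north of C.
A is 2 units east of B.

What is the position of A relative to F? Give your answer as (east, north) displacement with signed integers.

Answer: A is at (east=8, north=7) relative to F.

Derivation:
Place F at the origin (east=0, north=0).
  E is 1 unit northwest of F: delta (east=-1, north=+1); E at (east=-1, north=1).
  D is 7 units northeast of E: delta (east=+7, north=+7); D at (east=6, north=8).
  C is 5 units south of D: delta (east=+0, north=-5); C at (east=6, north=3).
  B is 4 units north of C: delta (east=+0, north=+4); B at (east=6, north=7).
  A is 2 units east of B: delta (east=+2, north=+0); A at (east=8, north=7).
Therefore A relative to F: (east=8, north=7).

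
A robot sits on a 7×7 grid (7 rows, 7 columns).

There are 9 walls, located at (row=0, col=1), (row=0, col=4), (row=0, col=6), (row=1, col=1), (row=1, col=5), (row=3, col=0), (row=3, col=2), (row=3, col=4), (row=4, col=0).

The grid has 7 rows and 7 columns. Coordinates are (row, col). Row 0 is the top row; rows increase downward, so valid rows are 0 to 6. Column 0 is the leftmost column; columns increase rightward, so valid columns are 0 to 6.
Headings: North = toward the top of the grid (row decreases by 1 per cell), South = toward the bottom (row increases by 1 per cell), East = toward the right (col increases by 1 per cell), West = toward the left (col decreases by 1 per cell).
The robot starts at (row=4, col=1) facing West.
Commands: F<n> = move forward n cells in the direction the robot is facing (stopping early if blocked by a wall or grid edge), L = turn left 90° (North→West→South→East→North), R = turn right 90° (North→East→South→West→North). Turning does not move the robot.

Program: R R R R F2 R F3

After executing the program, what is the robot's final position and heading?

Answer: Final position: (row=2, col=1), facing North

Derivation:
Start: (row=4, col=1), facing West
  R: turn right, now facing North
  R: turn right, now facing East
  R: turn right, now facing South
  R: turn right, now facing West
  F2: move forward 0/2 (blocked), now at (row=4, col=1)
  R: turn right, now facing North
  F3: move forward 2/3 (blocked), now at (row=2, col=1)
Final: (row=2, col=1), facing North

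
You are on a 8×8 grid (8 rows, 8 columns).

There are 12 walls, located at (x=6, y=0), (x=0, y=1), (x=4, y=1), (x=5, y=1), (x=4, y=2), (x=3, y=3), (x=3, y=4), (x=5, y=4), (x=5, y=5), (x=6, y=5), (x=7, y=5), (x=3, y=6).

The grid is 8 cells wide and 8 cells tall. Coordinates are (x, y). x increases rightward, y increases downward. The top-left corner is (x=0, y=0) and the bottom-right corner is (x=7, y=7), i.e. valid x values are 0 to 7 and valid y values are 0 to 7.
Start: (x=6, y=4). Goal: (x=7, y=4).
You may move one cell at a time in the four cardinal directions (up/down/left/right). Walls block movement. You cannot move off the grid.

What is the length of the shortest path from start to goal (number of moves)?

BFS from (x=6, y=4) until reaching (x=7, y=4):
  Distance 0: (x=6, y=4)
  Distance 1: (x=6, y=3), (x=7, y=4)  <- goal reached here
One shortest path (1 moves): (x=6, y=4) -> (x=7, y=4)

Answer: Shortest path length: 1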